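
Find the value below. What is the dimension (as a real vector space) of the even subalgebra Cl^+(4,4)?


Even subalgebra dimension = 2^(n-1)
n = 4 + 4 = 8
2^(8 - 1) = 2^7 = 128
Verification: sum of C(8,k) for even k = 1 + 28 + 70 + 28 + 1 = 128
Result = 128


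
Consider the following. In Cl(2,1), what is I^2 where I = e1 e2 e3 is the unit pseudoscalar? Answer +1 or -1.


The pseudoscalar I = e1...e_n (product of all n generators) of Cl(p,q) satisfies I^2 = (-1)^(q + n(n-1)/2).
p = 2, q = 1, n = p + q = 3
n(n-1)/2 = 3 * 2 / 2 = 3
Exponent = q + n(n-1)/2 = 1 + 3 = 4
I^2 = (-1)^4 = +1


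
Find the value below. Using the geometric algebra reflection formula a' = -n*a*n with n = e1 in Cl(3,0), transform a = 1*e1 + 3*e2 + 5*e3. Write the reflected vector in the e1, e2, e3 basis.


Reflection formula: a' = -n*a*n, with n = e1 (unit vector, n^2 = 1).
For reflection through hyperplane perp to e1:
The component along e1 flips sign, others stay.
a = (1, 3, 5)
a' = (-1, 3, 5)
a' = -1*e1 + 3*e2 + 5*e3


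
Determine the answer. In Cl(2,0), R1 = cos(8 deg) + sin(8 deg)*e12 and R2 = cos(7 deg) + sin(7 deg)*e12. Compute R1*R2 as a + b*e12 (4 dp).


Same-plane rotors commute and their half-angles add:
R1*R2 = cos(a1 + a2) + sin(a1 + a2)*e12.
a1 + a2 = 8 + 7 = 15 deg
cos(15 deg) = 0.9659
sin(15 deg) = 0.2588
R1*R2 = 0.9659 + 0.2588*e12


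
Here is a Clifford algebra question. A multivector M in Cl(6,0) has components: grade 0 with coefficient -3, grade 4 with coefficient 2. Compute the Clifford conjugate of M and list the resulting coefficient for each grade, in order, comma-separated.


Clifford conjugate sign for grade k: (-1)^(k(k+1)/2)
Grade 0: (-1)^(0*1/2) = (-1)^0 = 1, coeff -3 -> -3
Grade 4: (-1)^(4*5/2) = (-1)^10 = 1, coeff 2 -> 2
Conjugated coefficients: -3, 2


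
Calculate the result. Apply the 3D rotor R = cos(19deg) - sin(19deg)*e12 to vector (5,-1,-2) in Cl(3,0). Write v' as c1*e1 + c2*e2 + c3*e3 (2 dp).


Rotor R = cos(19deg) - sin(19deg)*e12
Rotation angle theta = 2 * 19 = 38 degrees in the e12 plane (e1 -> e2).
The component perpendicular to the plane (e3) is invariant: v'_3 = v3 = -2.00
cos(38deg) = 0.7880, sin(38deg) = 0.6157
v'_1 = v1*cos(theta) - v2*sin(theta) = 5*0.7880 - (-1)*0.6157 = 4.56
v'_2 = v1*sin(theta) + v2*cos(theta) = 5*0.6157 + (-1)*0.7880 = 2.29
v' = 4.56*e1 + 2.29*e2 - 2.00*e3


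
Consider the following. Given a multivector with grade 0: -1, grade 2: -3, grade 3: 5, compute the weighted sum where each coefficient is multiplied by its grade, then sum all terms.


Grade-weighted sum = sum of grade_k * coefficient_k
0*(-1) = 0
2*(-3) = -6
3*5 = 15
Total = 0 + (-6) + 15 = 9


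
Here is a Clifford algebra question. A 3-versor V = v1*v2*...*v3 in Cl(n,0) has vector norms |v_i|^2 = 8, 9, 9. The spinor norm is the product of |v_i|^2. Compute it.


Spinor norm N(V) = |v1|^2 * |v2|^2 * ... * |v3|^2
= 8 * 9 * 9
Running product: 8, 72, 648
N(V) = 648


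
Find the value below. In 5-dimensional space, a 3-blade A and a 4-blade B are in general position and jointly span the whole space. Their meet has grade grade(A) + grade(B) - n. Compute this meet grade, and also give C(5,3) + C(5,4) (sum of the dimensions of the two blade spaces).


Meet grade = grade(A) + grade(B) - n
= 3 + 4 - 5 = 2
C(5,3) = 10
C(5,4) = 5
dim_A + dim_B = 10 + 5 = 15


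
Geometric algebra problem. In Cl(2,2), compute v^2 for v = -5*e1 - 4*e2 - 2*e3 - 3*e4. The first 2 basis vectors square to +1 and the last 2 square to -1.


v^2 = sum of c_i^2 * e_i^2
Positive signature terms (e_i^2 = +1): (-5)^2 + (-4)^2 = 41
Negative signature terms (e_j^2 = -1): (-2)^2 + (-3)^2 = 13
v^2 = 41 - 13 = 28


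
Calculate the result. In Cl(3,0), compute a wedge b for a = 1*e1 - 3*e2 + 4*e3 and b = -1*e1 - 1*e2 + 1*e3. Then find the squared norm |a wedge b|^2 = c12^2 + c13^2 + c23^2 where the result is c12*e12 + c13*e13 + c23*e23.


a wedge b = (a1*b2 - a2*b1)*e12 + (a1*b3 - a3*b1)*e13 + (a2*b3 - a3*b2)*e23
e12 coeff: 1*(-1) - (-3)*(-1) = -1 - 3 = -4
e13 coeff: 1*1 - 4*(-1) = 1 - (-4) = 5
e23 coeff: (-3)*1 - 4*(-1) = -3 - (-4) = 1
|a wedge b|^2 = (-4)^2 + 5^2 + 1^2
= 16 + 25 + 1
= 42


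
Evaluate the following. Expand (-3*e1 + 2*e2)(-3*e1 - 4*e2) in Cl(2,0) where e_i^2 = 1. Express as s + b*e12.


Expand: (-3*e1 + 2*e2)(-3*e1 - 4*e2)
= (-3)*(-3)*e1e1 + (-3)*(-4)*e1e2 + 2*(-3)*e2e1 + 2*(-4)*e2e2
Using e1^2 = e2^2 = 1, e2e1 = -e1e2:
Scalar part s = (-3)*(-3) + 2*(-4) = 9 + (-8) = 1
Bivector part b = (-3)*(-4) - 2*(-3) = 12 - (-6) = 18
uv = 1 + 18*e12


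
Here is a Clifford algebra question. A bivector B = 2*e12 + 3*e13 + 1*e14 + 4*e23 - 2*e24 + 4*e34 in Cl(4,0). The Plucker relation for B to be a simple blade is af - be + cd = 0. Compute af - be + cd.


Plucker relation: af - be + cd
a*f = 2*4 = 8
b*e = 3*(-2) = -6
c*d = 1*4 = 4
af - be + cd = 8 - (-6) + 4
= 18


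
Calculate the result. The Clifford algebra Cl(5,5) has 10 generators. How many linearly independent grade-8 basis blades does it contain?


Number of grade-k basis blades in Cl(p,q) with n = p + q is C(n, k).
n = 5 + 5 = 10
C(10, 8) = 10! / (8! * 2!)
= 3628800 / (40320 * 2)
= 45


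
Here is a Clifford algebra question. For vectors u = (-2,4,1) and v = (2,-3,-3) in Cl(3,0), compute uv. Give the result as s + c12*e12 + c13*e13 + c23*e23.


In Cl(3,0): e_i^2 = 1, e_ie_j = -e_je_i for i != j.
Scalar part = u . v = (-2)*2 + 4*(-3) + 1*(-3)
= -4 + (-12) + (-3) = -19
e12 coeff = (-2)*(-3) - 4*2 = 6 - 8 = -2
e13 coeff = (-2)*(-3) - 1*2 = 6 - 2 = 4
e23 coeff = 4*(-3) - 1*(-3) = -12 - (-3) = -9
uv = -19 - 2*e12 + 4*e13 - 9*e23


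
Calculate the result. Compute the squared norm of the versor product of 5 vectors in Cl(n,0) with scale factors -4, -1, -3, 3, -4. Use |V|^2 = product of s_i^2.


Each vector v_i has |v_i|^2 = s_i^2
Squared scales: (-4)^2 = 16, (-1)^2 = 1, (-3)^2 = 9, 3^2 = 9, (-4)^2 = 16
|V|^2 = 16 * 1 * 9 * 9 * 16
= 20736


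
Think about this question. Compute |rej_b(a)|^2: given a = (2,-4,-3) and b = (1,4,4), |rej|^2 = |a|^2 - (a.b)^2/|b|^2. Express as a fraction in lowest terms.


|a|^2 = 2^2 + (-4)^2 + (-3)^2 = 29
|b|^2 = 1^2 + 4^2 + 4^2 = 33
a . b = 2*1 + (-4)*4 + (-3)*4 = -26
(a.b)^2 = (-26)^2 = 676
|rej|^2 = 29 - 676/33
= (957 - 676)/33
= 281/33
In lowest terms: 281/33


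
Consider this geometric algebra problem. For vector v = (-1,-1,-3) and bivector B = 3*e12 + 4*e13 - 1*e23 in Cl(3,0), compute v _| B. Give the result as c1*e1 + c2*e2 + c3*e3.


Left contraction v _| B = <vB>_1 (grade-1 part of the geometric product vB).
Using e1_|e12 = e2, e2_|e12 = -e1, e1_|e13 = e3, e3_|e13 = -e1, e2_|e23 = e3, e3_|e23 = -e2:
e1 coeff: -v2*b12 - v3*b13 = -(-1)*(3) - (-3)*(4) = 15
e2 coeff: v1*b12 - v3*b23 = (-1)*(3) - (-3)*(-1) = -6
e3 coeff: v1*b13 + v2*b23 = (-1)*(4) + (-1)*(-1) = -3
v _| B = 15*e1 - 6*e2 - 3*e3


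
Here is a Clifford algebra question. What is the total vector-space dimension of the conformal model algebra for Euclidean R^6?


The conformal model of R^6 uses Cl(7,1): the 6 Euclidean generators plus two extra orthogonal generators e+ (e+^2 = +1) and e- (e-^2 = -1), from which the null vectors e0, einf are built.
Number of generators m = 6 + 2 = 8.
dim Cl(p,q) = 2^m = 2^8 = 256


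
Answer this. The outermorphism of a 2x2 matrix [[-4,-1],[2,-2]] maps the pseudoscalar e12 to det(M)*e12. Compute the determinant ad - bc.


The outermorphism of a linear map f sends e1^e2 to f(e1)^f(e2).
f(e1) = -4*e1 + 2*e2
f(e2) = -1*e1 - 2*e2
f(e1) ^ f(e2) = (-4*e1 + 2*e2) ^ (-1*e1 - 2*e2)
= (-4)*(-2)*e12 + 2*(-1)*e21
= (8 - (-2))*e12
= 10*e12
Coefficient = 10


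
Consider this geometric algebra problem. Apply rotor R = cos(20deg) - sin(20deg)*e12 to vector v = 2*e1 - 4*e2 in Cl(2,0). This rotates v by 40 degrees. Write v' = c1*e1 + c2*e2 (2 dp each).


Rotor R = cos(20deg) - sin(20deg)*e12
Rotation angle theta = 2 * 20 = 40 degrees
v' = R*v*~R rotates v by theta.
cos(40deg) = 0.7660, sin(40deg) = 0.6428
v'_1 = 2*cos(40deg) - (-4)*sin(40deg)
= 2*0.7660 - (-4)*0.6428
= 4.10
v'_2 = 2*sin(40deg) + (-4)*cos(40deg)
= 2*0.6428 + (-4)*0.7660
= -1.78
v' = 4.10*e1 - 1.78*e2


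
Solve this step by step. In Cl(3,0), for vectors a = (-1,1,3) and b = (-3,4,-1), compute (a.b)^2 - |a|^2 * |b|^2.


a . b = (-1)*(-3) + 1*4 + 3*(-1)
= 3 + 4 + (-3) = 4
|a|^2 = (-1)^2 + 1^2 + 3^2 = 11
|b|^2 = (-3)^2 + 4^2 + (-1)^2 = 26
(a.b)^2 = 4^2 = 16
|a|^2 * |b|^2 = 11 * 26 = 286
Result = 16 - 286 = -270


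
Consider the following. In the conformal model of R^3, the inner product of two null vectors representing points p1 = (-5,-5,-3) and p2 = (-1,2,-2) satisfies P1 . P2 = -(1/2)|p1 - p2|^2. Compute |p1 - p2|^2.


p1 - p2 = (-4, -7, -1)
|p1 - p2|^2 = (-4)^2 + (-7)^2 + (-1)^2
= 16 + 49 + 1
= 66


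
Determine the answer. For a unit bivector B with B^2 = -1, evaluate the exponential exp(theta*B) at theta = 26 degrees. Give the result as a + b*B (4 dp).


For a unit bivector B with B^2 = -1, the exponential series gives
e^(theta*B) = cos(theta) + sin(theta)*B (the GA analogue of Euler's formula).
theta = 26 degrees = 0.453786 rad
cos(26 deg) = 0.8988
sin(26 deg) = 0.4384
exp(theta*B) = 0.8988 + 0.4384*B


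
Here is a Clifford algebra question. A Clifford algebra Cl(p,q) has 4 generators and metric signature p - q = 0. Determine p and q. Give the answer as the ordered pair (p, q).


We need p + q = 4 and p - q = 0.
Adding: 2p = 4 + 0 = 4, so p = 2.
Then q = 4 - 2 = 2.
(p, q) = (2, 2)


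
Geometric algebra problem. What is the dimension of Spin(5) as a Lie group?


Spin(n) double-covers SO(n); both have Lie algebra so(n) of dimension n(n-1)/2.
n = 5
n(n-1) = 5 * 4 = 20
dim Spin(5) = 20/2 = 10


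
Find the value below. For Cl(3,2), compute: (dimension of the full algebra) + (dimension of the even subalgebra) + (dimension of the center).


n = 3 + 2 = 5
Total dim = 2^5 = 32
Even subalgebra dim = 2^4 = 16
n is odd, so center dim = 2
Sum = 32 + 16 + 2 = 50


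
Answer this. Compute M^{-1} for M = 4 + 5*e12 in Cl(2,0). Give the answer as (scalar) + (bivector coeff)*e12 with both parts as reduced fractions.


M = 4 + 5*e12, where e12^2 = -1.
Since M commutes with its reverse ~M = a - b*e12, M * ~M = a^2 - b^2*e12^2 = a^2 + b^2.
So M^{-1} = ~M / (a^2 + b^2) = (a - b*e12)/(a^2 + b^2).
a^2 + b^2 = 16 + 25 = 41
Scalar part = 4/41 = 4/41
Bivector coeff = -5/41 = -5/41
M^{-1} = 4/41 - 5/41*e12


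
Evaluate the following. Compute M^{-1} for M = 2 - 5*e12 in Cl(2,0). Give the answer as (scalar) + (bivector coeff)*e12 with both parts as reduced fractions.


M = 2 - 5*e12, where e12^2 = -1.
Since M commutes with its reverse ~M = a - b*e12, M * ~M = a^2 - b^2*e12^2 = a^2 + b^2.
So M^{-1} = ~M / (a^2 + b^2) = (a - b*e12)/(a^2 + b^2).
a^2 + b^2 = 4 + 25 = 29
Scalar part = 2/29 = 2/29
Bivector coeff = 5/29 = 5/29
M^{-1} = 2/29 + 5/29*e12


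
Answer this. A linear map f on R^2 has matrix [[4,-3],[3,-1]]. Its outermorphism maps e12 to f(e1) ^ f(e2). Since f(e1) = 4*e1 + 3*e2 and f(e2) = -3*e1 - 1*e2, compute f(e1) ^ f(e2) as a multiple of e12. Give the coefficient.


The outermorphism of a linear map f sends e1^e2 to f(e1)^f(e2).
f(e1) = 4*e1 + 3*e2
f(e2) = -3*e1 - 1*e2
f(e1) ^ f(e2) = (4*e1 + 3*e2) ^ (-3*e1 - 1*e2)
= 4*(-1)*e12 + 3*(-3)*e21
= (-4 - (-9))*e12
= 5*e12
Coefficient = 5


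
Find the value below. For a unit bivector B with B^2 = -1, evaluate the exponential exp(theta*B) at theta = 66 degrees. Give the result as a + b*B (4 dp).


For a unit bivector B with B^2 = -1, the exponential series gives
e^(theta*B) = cos(theta) + sin(theta)*B (the GA analogue of Euler's formula).
theta = 66 degrees = 1.151917 rad
cos(66 deg) = 0.4067
sin(66 deg) = 0.9135
exp(theta*B) = 0.4067 + 0.9135*B


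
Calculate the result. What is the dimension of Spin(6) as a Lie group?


Spin(n) double-covers SO(n); both have Lie algebra so(n) of dimension n(n-1)/2.
n = 6
n(n-1) = 6 * 5 = 30
dim Spin(6) = 30/2 = 15


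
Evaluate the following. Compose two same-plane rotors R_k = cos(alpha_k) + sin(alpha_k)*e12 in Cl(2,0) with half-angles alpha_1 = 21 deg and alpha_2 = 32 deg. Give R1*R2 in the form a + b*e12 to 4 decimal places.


Same-plane rotors commute and their half-angles add:
R1*R2 = cos(a1 + a2) + sin(a1 + a2)*e12.
a1 + a2 = 21 + 32 = 53 deg
cos(53 deg) = 0.6018
sin(53 deg) = 0.7986
R1*R2 = 0.6018 + 0.7986*e12


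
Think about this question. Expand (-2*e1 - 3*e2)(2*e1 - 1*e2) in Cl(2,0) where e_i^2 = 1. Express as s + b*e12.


Expand: (-2*e1 - 3*e2)(2*e1 - 1*e2)
= (-2)*2*e1e1 + (-2)*(-1)*e1e2 + (-3)*2*e2e1 + (-3)*(-1)*e2e2
Using e1^2 = e2^2 = 1, e2e1 = -e1e2:
Scalar part s = (-2)*2 + (-3)*(-1) = -4 + 3 = -1
Bivector part b = (-2)*(-1) - (-3)*2 = 2 - (-6) = 8
uv = -1 + 8*e12


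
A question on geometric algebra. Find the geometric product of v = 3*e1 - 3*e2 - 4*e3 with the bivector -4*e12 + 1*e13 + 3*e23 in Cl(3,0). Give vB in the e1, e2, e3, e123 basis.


vB has grade-1 (vector) and grade-3 (trivector) parts: vB = (v _| B) + (v ^ B).
Vector part <vB>_1:
  e1: -v2*b12 - v3*b13 = -(-3)*(-4) - (-4)*(1) = -8
  e2: v1*b12 - v3*b23 = (3)*(-4) - (-4)*(3) = 0
  e3: v1*b13 + v2*b23 = (3)*(1) + (-3)*(3) = -6
Trivector part <vB>_3:
  e123: v1*b23 - v2*b13 + v3*b12 = (3)*(3) - (-3)*(1) + (-4)*(-4) = 28
vB = -8*e1 + 0*e2 - 6*e3 + 28*e123


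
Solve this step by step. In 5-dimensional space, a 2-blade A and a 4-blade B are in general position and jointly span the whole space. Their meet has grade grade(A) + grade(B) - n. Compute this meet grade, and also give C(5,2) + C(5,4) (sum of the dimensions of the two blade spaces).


Meet grade = grade(A) + grade(B) - n
= 2 + 4 - 5 = 1
C(5,2) = 10
C(5,4) = 5
dim_A + dim_B = 10 + 5 = 15


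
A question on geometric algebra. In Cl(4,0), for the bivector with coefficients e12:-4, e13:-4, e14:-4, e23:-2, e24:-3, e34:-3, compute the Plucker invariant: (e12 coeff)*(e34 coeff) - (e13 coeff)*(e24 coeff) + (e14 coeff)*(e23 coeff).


Plucker relation: af - be + cd
a*f = (-4)*(-3) = 12
b*e = (-4)*(-3) = 12
c*d = (-4)*(-2) = 8
af - be + cd = 12 - 12 + 8
= 8


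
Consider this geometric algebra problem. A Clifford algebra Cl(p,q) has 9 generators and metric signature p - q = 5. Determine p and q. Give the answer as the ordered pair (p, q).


We need p + q = 9 and p - q = 5.
Adding: 2p = 9 + 5 = 14, so p = 7.
Then q = 9 - 7 = 2.
(p, q) = (7, 2)


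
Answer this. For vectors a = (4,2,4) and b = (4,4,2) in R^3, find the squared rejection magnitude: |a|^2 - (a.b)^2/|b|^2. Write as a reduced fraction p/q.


|a|^2 = 4^2 + 2^2 + 4^2 = 36
|b|^2 = 4^2 + 4^2 + 2^2 = 36
a . b = 4*4 + 2*4 + 4*2 = 32
(a.b)^2 = 32^2 = 1024
|rej|^2 = 36 - 1024/36
= (1296 - 1024)/36
= 272/36
In lowest terms: 68/9


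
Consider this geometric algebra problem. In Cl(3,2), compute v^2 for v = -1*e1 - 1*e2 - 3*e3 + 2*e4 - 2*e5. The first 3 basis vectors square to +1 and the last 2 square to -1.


v^2 = sum of c_i^2 * e_i^2
Positive signature terms (e_i^2 = +1): (-1)^2 + (-1)^2 + (-3)^2 = 11
Negative signature terms (e_j^2 = -1): 2^2 + (-2)^2 = 8
v^2 = 11 - 8 = 3


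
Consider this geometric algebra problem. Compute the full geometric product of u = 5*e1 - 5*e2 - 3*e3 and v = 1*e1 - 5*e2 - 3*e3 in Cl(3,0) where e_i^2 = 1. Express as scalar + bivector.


In Cl(3,0): e_i^2 = 1, e_ie_j = -e_je_i for i != j.
Scalar part = u . v = 5*1 + (-5)*(-5) + (-3)*(-3)
= 5 + 25 + 9 = 39
e12 coeff = 5*(-5) - (-5)*1 = -25 - (-5) = -20
e13 coeff = 5*(-3) - (-3)*1 = -15 - (-3) = -12
e23 coeff = (-5)*(-3) - (-3)*(-5) = 15 - 15 = 0
uv = 39 - 20*e12 - 12*e13 + 0*e23


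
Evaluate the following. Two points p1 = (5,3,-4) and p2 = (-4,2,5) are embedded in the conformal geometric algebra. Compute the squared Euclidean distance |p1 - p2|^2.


p1 - p2 = (9, 1, -9)
|p1 - p2|^2 = 9^2 + 1^2 + (-9)^2
= 81 + 1 + 81
= 163


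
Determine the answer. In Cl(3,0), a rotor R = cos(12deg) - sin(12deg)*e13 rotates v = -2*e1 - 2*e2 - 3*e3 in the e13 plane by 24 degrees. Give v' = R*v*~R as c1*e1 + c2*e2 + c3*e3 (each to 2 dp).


Rotor R = cos(12deg) - sin(12deg)*e13
Rotation angle theta = 2 * 12 = 24 degrees in the e13 plane (e1 -> e3).
The component perpendicular to the plane (e2) is invariant: v'_2 = v2 = -2.00
cos(24deg) = 0.9135, sin(24deg) = 0.4067
v'_1 = v1*cos(theta) - v3*sin(theta) = -2*0.9135 - (-3)*0.4067 = -0.61
v'_3 = v1*sin(theta) + v3*cos(theta) = -2*0.4067 + (-3)*0.9135 = -3.55
v' = -0.61*e1 - 2.00*e2 - 3.55*e3


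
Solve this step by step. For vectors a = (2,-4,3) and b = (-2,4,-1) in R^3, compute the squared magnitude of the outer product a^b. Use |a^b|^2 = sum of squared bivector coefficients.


a wedge b = (a1*b2 - a2*b1)*e12 + (a1*b3 - a3*b1)*e13 + (a2*b3 - a3*b2)*e23
e12 coeff: 2*4 - (-4)*(-2) = 8 - 8 = 0
e13 coeff: 2*(-1) - 3*(-2) = -2 - (-6) = 4
e23 coeff: (-4)*(-1) - 3*4 = 4 - 12 = -8
|a wedge b|^2 = 0^2 + 4^2 + (-8)^2
= 0 + 16 + 64
= 80


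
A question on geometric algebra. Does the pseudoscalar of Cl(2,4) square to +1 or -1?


The pseudoscalar I = e1...e_n (product of all n generators) of Cl(p,q) satisfies I^2 = (-1)^(q + n(n-1)/2).
p = 2, q = 4, n = p + q = 6
n(n-1)/2 = 6 * 5 / 2 = 15
Exponent = q + n(n-1)/2 = 4 + 15 = 19
I^2 = (-1)^19 = -1


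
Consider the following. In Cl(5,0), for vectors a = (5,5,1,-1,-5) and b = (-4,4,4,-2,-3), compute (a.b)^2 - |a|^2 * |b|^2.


a . b = 5*(-4) + 5*4 + 1*4 + (-1)*(-2) + (-5)*(-3)
= -20 + 20 + 4 + 2 + 15 = 21
|a|^2 = 5^2 + 5^2 + 1^2 + (-1)^2 + (-5)^2 = 77
|b|^2 = (-4)^2 + 4^2 + 4^2 + (-2)^2 + (-3)^2 = 61
(a.b)^2 = 21^2 = 441
|a|^2 * |b|^2 = 77 * 61 = 4697
Result = 441 - 4697 = -4256


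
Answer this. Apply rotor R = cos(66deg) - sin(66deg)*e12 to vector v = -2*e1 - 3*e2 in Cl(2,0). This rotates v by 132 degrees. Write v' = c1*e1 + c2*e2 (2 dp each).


Rotor R = cos(66deg) - sin(66deg)*e12
Rotation angle theta = 2 * 66 = 132 degrees
v' = R*v*~R rotates v by theta.
cos(132deg) = -0.6691, sin(132deg) = 0.7431
v'_1 = -2*cos(132deg) - (-3)*sin(132deg)
= -2*(-0.6691) - (-3)*0.7431
= 3.57
v'_2 = -2*sin(132deg) + (-3)*cos(132deg)
= -2*0.7431 + (-3)*(-0.6691)
= 0.52
v' = 3.57*e1 + 0.52*e2


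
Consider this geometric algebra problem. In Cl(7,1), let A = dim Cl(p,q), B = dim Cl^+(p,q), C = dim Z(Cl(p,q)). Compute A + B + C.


n = 7 + 1 = 8
Total dim = 2^8 = 256
Even subalgebra dim = 2^7 = 128
n is even, so center dim = 1
Sum = 256 + 128 + 1 = 385


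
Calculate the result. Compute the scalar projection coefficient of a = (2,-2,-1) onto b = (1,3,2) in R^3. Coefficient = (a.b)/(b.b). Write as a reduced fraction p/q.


Projection coefficient = (a . b) / (b . b)
a . b = 2*1 + (-2)*3 + (-1)*2
= 2 + (-6) + (-2) = -6
b . b = 1^2 + 3^2 + 2^2
= 1 + 9 + 4 = 14
Coefficient = -6/14
In lowest terms: -3/7


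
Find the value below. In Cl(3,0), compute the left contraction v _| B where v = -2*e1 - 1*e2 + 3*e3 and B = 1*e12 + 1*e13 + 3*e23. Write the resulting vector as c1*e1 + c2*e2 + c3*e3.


Left contraction v _| B = <vB>_1 (grade-1 part of the geometric product vB).
Using e1_|e12 = e2, e2_|e12 = -e1, e1_|e13 = e3, e3_|e13 = -e1, e2_|e23 = e3, e3_|e23 = -e2:
e1 coeff: -v2*b12 - v3*b13 = -(-1)*(1) - (3)*(1) = -2
e2 coeff: v1*b12 - v3*b23 = (-2)*(1) - (3)*(3) = -11
e3 coeff: v1*b13 + v2*b23 = (-2)*(1) + (-1)*(3) = -5
v _| B = -2*e1 - 11*e2 - 5*e3


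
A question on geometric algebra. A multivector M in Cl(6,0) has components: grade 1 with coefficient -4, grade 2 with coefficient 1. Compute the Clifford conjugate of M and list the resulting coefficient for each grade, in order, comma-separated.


Clifford conjugate sign for grade k: (-1)^(k(k+1)/2)
Grade 1: (-1)^(1*2/2) = (-1)^1 = -1, coeff -4 -> 4
Grade 2: (-1)^(2*3/2) = (-1)^3 = -1, coeff 1 -> -1
Conjugated coefficients: 4, -1


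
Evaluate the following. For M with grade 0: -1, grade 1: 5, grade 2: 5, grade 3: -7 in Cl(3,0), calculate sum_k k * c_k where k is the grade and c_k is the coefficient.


Grade-weighted sum = sum of grade_k * coefficient_k
0*(-1) = 0
1*5 = 5
2*5 = 10
3*(-7) = -21
Total = 0 + 5 + 10 + (-21) = -6


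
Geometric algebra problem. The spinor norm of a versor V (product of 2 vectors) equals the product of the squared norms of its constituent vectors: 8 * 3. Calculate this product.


Spinor norm N(V) = |v1|^2 * |v2|^2 * ... * |v2|^2
= 8 * 3
Running product: 8, 24
N(V) = 24


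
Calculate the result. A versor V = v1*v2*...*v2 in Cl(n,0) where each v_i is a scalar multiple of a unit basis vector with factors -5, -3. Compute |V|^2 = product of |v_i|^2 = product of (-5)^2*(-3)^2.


Each vector v_i has |v_i|^2 = s_i^2
Squared scales: (-5)^2 = 25, (-3)^2 = 9
|V|^2 = 25 * 9
= 225


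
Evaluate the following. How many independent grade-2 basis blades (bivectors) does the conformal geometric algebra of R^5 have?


The conformal model of R^5 uses Cl(6,1) with m = 5 + 2 = 7 generators.
Number of grade-2 blades = C(m, 2) = C(7, 2)
= 7*6/2 = 21


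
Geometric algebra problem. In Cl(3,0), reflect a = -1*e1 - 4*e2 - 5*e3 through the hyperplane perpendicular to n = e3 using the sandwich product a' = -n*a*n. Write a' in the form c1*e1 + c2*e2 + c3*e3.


Reflection formula: a' = -n*a*n, with n = e3 (unit vector, n^2 = 1).
For reflection through hyperplane perp to e3:
The component along e3 flips sign, others stay.
a = (-1, -4, -5)
a' = (-1, -4, 5)
a' = -1*e1 - 4*e2 + 5*e3


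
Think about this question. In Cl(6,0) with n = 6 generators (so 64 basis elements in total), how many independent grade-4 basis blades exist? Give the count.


Number of grade-k basis blades in Cl(p,q) with n = p + q is C(n, k).
n = 6 + 0 = 6
C(6, 4) = 6! / (4! * 2!)
= 720 / (24 * 2)
= 15


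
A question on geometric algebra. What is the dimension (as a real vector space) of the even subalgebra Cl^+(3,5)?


Even subalgebra dimension = 2^(n-1)
n = 3 + 5 = 8
2^(8 - 1) = 2^7 = 128
Verification: sum of C(8,k) for even k = 1 + 28 + 70 + 28 + 1 = 128
Result = 128


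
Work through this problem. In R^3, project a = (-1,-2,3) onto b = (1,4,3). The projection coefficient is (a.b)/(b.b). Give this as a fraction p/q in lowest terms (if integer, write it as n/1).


Projection coefficient = (a . b) / (b . b)
a . b = (-1)*1 + (-2)*4 + 3*3
= -1 + (-8) + 9 = 0
b . b = 1^2 + 4^2 + 3^2
= 1 + 16 + 9 = 26
Coefficient = 0/26
In lowest terms: 0/1


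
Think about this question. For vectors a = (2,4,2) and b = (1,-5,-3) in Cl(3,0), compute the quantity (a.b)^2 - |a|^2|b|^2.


a . b = 2*1 + 4*(-5) + 2*(-3)
= 2 + (-20) + (-6) = -24
|a|^2 = 2^2 + 4^2 + 2^2 = 24
|b|^2 = 1^2 + (-5)^2 + (-3)^2 = 35
(a.b)^2 = (-24)^2 = 576
|a|^2 * |b|^2 = 24 * 35 = 840
Result = 576 - 840 = -264


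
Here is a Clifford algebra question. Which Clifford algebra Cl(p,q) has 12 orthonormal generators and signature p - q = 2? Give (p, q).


We need p + q = 12 and p - q = 2.
Adding: 2p = 12 + 2 = 14, so p = 7.
Then q = 12 - 7 = 5.
(p, q) = (7, 5)


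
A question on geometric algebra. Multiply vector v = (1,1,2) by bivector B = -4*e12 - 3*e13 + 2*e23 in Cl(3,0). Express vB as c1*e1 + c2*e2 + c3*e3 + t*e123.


vB has grade-1 (vector) and grade-3 (trivector) parts: vB = (v _| B) + (v ^ B).
Vector part <vB>_1:
  e1: -v2*b12 - v3*b13 = -(1)*(-4) - (2)*(-3) = 10
  e2: v1*b12 - v3*b23 = (1)*(-4) - (2)*(2) = -8
  e3: v1*b13 + v2*b23 = (1)*(-3) + (1)*(2) = -1
Trivector part <vB>_3:
  e123: v1*b23 - v2*b13 + v3*b12 = (1)*(2) - (1)*(-3) + (2)*(-4) = -3
vB = 10*e1 - 8*e2 - 1*e3 - 3*e123


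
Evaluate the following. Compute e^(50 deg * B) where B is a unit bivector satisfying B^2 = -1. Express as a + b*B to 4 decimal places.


For a unit bivector B with B^2 = -1, the exponential series gives
e^(theta*B) = cos(theta) + sin(theta)*B (the GA analogue of Euler's formula).
theta = 50 degrees = 0.872665 rad
cos(50 deg) = 0.6428
sin(50 deg) = 0.7660
exp(theta*B) = 0.6428 + 0.7660*B


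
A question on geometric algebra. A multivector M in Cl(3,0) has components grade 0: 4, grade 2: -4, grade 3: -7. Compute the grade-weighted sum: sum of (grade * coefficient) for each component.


Grade-weighted sum = sum of grade_k * coefficient_k
0*4 = 0
2*(-4) = -8
3*(-7) = -21
Total = 0 + (-8) + (-21) = -29


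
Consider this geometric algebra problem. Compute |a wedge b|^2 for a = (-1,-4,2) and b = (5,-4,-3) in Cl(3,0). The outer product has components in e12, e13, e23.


a wedge b = (a1*b2 - a2*b1)*e12 + (a1*b3 - a3*b1)*e13 + (a2*b3 - a3*b2)*e23
e12 coeff: (-1)*(-4) - (-4)*5 = 4 - (-20) = 24
e13 coeff: (-1)*(-3) - 2*5 = 3 - 10 = -7
e23 coeff: (-4)*(-3) - 2*(-4) = 12 - (-8) = 20
|a wedge b|^2 = 24^2 + (-7)^2 + 20^2
= 576 + 49 + 400
= 1025


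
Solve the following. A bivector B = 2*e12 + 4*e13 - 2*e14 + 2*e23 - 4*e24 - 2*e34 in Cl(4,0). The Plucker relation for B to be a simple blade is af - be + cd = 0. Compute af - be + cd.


Plucker relation: af - be + cd
a*f = 2*(-2) = -4
b*e = 4*(-4) = -16
c*d = (-2)*2 = -4
af - be + cd = -4 - (-16) + (-4)
= 8


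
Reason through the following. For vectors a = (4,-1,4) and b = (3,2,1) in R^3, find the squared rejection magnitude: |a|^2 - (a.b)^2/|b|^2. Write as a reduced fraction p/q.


|a|^2 = 4^2 + (-1)^2 + 4^2 = 33
|b|^2 = 3^2 + 2^2 + 1^2 = 14
a . b = 4*3 + (-1)*2 + 4*1 = 14
(a.b)^2 = 14^2 = 196
|rej|^2 = 33 - 196/14
= (462 - 196)/14
= 266/14
In lowest terms: 19/1


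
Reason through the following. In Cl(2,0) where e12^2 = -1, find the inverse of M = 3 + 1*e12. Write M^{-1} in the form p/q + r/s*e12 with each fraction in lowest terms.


M = 3 + 1*e12, where e12^2 = -1.
Since M commutes with its reverse ~M = a - b*e12, M * ~M = a^2 - b^2*e12^2 = a^2 + b^2.
So M^{-1} = ~M / (a^2 + b^2) = (a - b*e12)/(a^2 + b^2).
a^2 + b^2 = 9 + 1 = 10
Scalar part = 3/10 = 3/10
Bivector coeff = -1/10 = -1/10
M^{-1} = 3/10 - 1/10*e12


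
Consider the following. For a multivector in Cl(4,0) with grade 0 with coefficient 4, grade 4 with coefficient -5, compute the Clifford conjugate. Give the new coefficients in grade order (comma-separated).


Clifford conjugate sign for grade k: (-1)^(k(k+1)/2)
Grade 0: (-1)^(0*1/2) = (-1)^0 = 1, coeff 4 -> 4
Grade 4: (-1)^(4*5/2) = (-1)^10 = 1, coeff -5 -> -5
Conjugated coefficients: 4, -5


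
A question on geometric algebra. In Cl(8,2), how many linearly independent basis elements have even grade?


Even subalgebra dimension = 2^(n-1)
n = 8 + 2 = 10
2^(10 - 1) = 2^9 = 512
Verification: sum of C(10,k) for even k = 1 + 45 + 210 + 210 + 45 + 1 = 512
Result = 512


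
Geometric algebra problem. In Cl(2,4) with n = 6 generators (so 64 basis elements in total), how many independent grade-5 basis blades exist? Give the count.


Number of grade-k basis blades in Cl(p,q) with n = p + q is C(n, k).
n = 2 + 4 = 6
C(6, 5) = 6! / (5! * 1!)
= 720 / (120 * 1)
= 6


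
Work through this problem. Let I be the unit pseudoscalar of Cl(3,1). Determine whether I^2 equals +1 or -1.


The pseudoscalar I = e1...e_n (product of all n generators) of Cl(p,q) satisfies I^2 = (-1)^(q + n(n-1)/2).
p = 3, q = 1, n = p + q = 4
n(n-1)/2 = 4 * 3 / 2 = 6
Exponent = q + n(n-1)/2 = 1 + 6 = 7
I^2 = (-1)^7 = -1


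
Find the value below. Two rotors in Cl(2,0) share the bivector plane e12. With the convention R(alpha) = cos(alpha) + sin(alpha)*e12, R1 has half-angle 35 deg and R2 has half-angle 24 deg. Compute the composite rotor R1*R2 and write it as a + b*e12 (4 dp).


Same-plane rotors commute and their half-angles add:
R1*R2 = cos(a1 + a2) + sin(a1 + a2)*e12.
a1 + a2 = 35 + 24 = 59 deg
cos(59 deg) = 0.5150
sin(59 deg) = 0.8572
R1*R2 = 0.5150 + 0.8572*e12


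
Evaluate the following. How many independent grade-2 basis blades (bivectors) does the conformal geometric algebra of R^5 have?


The conformal model of R^5 uses Cl(6,1) with m = 5 + 2 = 7 generators.
Number of grade-2 blades = C(m, 2) = C(7, 2)
= 7*6/2 = 21


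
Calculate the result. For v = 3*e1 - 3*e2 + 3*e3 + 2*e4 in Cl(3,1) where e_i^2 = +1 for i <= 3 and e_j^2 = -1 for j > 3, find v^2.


v^2 = sum of c_i^2 * e_i^2
Positive signature terms (e_i^2 = +1): 3^2 + (-3)^2 + 3^2 = 27
Negative signature terms (e_j^2 = -1): 2^2 = 4
v^2 = 27 - 4 = 23


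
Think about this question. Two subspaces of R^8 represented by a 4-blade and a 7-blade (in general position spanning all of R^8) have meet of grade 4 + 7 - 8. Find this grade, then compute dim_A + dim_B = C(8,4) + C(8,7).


Meet grade = grade(A) + grade(B) - n
= 4 + 7 - 8 = 3
C(8,4) = 70
C(8,7) = 8
dim_A + dim_B = 70 + 8 = 78


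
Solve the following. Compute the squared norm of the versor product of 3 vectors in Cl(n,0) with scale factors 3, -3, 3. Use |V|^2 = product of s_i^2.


Each vector v_i has |v_i|^2 = s_i^2
Squared scales: 3^2 = 9, (-3)^2 = 9, 3^2 = 9
|V|^2 = 9 * 9 * 9
= 729


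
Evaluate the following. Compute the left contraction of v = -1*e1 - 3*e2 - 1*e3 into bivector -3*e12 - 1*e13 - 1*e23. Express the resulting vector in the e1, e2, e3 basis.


Left contraction v _| B = <vB>_1 (grade-1 part of the geometric product vB).
Using e1_|e12 = e2, e2_|e12 = -e1, e1_|e13 = e3, e3_|e13 = -e1, e2_|e23 = e3, e3_|e23 = -e2:
e1 coeff: -v2*b12 - v3*b13 = -(-3)*(-3) - (-1)*(-1) = -10
e2 coeff: v1*b12 - v3*b23 = (-1)*(-3) - (-1)*(-1) = 2
e3 coeff: v1*b13 + v2*b23 = (-1)*(-1) + (-3)*(-1) = 4
v _| B = -10*e1 + 2*e2 + 4*e3


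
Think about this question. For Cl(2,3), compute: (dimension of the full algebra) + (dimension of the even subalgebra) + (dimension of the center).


n = 2 + 3 = 5
Total dim = 2^5 = 32
Even subalgebra dim = 2^4 = 16
n is odd, so center dim = 2
Sum = 32 + 16 + 2 = 50


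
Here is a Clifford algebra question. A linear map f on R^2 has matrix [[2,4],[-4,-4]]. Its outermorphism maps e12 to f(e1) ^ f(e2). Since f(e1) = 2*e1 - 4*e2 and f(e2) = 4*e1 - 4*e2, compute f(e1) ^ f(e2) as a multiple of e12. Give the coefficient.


The outermorphism of a linear map f sends e1^e2 to f(e1)^f(e2).
f(e1) = 2*e1 - 4*e2
f(e2) = 4*e1 - 4*e2
f(e1) ^ f(e2) = (2*e1 - 4*e2) ^ (4*e1 - 4*e2)
= 2*(-4)*e12 + (-4)*4*e21
= (-8 - (-16))*e12
= 8*e12
Coefficient = 8


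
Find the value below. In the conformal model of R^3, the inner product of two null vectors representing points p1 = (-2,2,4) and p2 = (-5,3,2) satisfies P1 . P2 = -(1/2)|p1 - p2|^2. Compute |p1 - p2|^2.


p1 - p2 = (3, -1, 2)
|p1 - p2|^2 = 3^2 + (-1)^2 + 2^2
= 9 + 1 + 4
= 14


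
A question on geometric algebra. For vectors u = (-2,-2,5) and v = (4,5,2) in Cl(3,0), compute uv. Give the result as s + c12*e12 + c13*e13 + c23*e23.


In Cl(3,0): e_i^2 = 1, e_ie_j = -e_je_i for i != j.
Scalar part = u . v = (-2)*4 + (-2)*5 + 5*2
= -8 + (-10) + 10 = -8
e12 coeff = (-2)*5 - (-2)*4 = -10 - (-8) = -2
e13 coeff = (-2)*2 - 5*4 = -4 - 20 = -24
e23 coeff = (-2)*2 - 5*5 = -4 - 25 = -29
uv = -8 - 2*e12 - 24*e13 - 29*e23


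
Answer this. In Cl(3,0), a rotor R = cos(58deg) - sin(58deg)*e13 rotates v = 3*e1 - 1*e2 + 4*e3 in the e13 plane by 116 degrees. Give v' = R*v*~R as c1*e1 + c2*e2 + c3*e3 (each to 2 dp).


Rotor R = cos(58deg) - sin(58deg)*e13
Rotation angle theta = 2 * 58 = 116 degrees in the e13 plane (e1 -> e3).
The component perpendicular to the plane (e2) is invariant: v'_2 = v2 = -1.00
cos(116deg) = -0.4384, sin(116deg) = 0.8988
v'_1 = v1*cos(theta) - v3*sin(theta) = 3*(-0.4384) - 4*0.8988 = -4.91
v'_3 = v1*sin(theta) + v3*cos(theta) = 3*0.8988 + 4*(-0.4384) = 0.94
v' = -4.91*e1 - 1.00*e2 + 0.94*e3


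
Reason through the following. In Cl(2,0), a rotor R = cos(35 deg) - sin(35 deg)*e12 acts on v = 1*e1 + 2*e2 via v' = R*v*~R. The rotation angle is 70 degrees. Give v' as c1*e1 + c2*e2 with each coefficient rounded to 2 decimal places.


Rotor R = cos(35deg) - sin(35deg)*e12
Rotation angle theta = 2 * 35 = 70 degrees
v' = R*v*~R rotates v by theta.
cos(70deg) = 0.3420, sin(70deg) = 0.9397
v'_1 = 1*cos(70deg) - 2*sin(70deg)
= 1*0.3420 - 2*0.9397
= -1.54
v'_2 = 1*sin(70deg) + 2*cos(70deg)
= 1*0.9397 + 2*0.3420
= 1.62
v' = -1.54*e1 + 1.62*e2


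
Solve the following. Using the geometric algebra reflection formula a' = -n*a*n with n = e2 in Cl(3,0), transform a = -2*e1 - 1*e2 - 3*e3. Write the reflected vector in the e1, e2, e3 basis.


Reflection formula: a' = -n*a*n, with n = e2 (unit vector, n^2 = 1).
For reflection through hyperplane perp to e2:
The component along e2 flips sign, others stay.
a = (-2, -1, -3)
a' = (-2, 1, -3)
a' = -2*e1 + 1*e2 - 3*e3


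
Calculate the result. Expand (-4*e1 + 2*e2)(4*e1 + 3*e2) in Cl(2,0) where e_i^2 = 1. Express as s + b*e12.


Expand: (-4*e1 + 2*e2)(4*e1 + 3*e2)
= (-4)*4*e1e1 + (-4)*3*e1e2 + 2*4*e2e1 + 2*3*e2e2
Using e1^2 = e2^2 = 1, e2e1 = -e1e2:
Scalar part s = (-4)*4 + 2*3 = -16 + 6 = -10
Bivector part b = (-4)*3 - 2*4 = -12 - 8 = -20
uv = -10 - 20*e12


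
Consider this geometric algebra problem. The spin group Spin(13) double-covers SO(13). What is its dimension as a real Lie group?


Spin(n) double-covers SO(n); both have Lie algebra so(n) of dimension n(n-1)/2.
n = 13
n(n-1) = 13 * 12 = 156
dim Spin(13) = 156/2 = 78


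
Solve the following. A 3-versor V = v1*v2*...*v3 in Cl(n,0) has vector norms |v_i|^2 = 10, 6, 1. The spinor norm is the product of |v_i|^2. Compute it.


Spinor norm N(V) = |v1|^2 * |v2|^2 * ... * |v3|^2
= 10 * 6 * 1
Running product: 10, 60, 60
N(V) = 60


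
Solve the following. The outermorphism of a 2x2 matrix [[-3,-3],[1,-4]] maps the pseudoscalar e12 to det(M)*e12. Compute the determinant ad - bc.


The outermorphism of a linear map f sends e1^e2 to f(e1)^f(e2).
f(e1) = -3*e1 + 1*e2
f(e2) = -3*e1 - 4*e2
f(e1) ^ f(e2) = (-3*e1 + 1*e2) ^ (-3*e1 - 4*e2)
= (-3)*(-4)*e12 + 1*(-3)*e21
= (12 - (-3))*e12
= 15*e12
Coefficient = 15


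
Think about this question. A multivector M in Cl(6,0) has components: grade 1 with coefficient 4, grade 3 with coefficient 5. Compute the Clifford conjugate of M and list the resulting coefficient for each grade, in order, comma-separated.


Clifford conjugate sign for grade k: (-1)^(k(k+1)/2)
Grade 1: (-1)^(1*2/2) = (-1)^1 = -1, coeff 4 -> -4
Grade 3: (-1)^(3*4/2) = (-1)^6 = 1, coeff 5 -> 5
Conjugated coefficients: -4, 5


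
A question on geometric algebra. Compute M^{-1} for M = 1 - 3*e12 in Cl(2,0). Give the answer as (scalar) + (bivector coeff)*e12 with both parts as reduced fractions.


M = 1 - 3*e12, where e12^2 = -1.
Since M commutes with its reverse ~M = a - b*e12, M * ~M = a^2 - b^2*e12^2 = a^2 + b^2.
So M^{-1} = ~M / (a^2 + b^2) = (a - b*e12)/(a^2 + b^2).
a^2 + b^2 = 1 + 9 = 10
Scalar part = 1/10 = 1/10
Bivector coeff = 3/10 = 3/10
M^{-1} = 1/10 + 3/10*e12


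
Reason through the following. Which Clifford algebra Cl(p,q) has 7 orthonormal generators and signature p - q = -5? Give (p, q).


We need p + q = 7 and p - q = -5.
Adding: 2p = 7 + (-5) = 2, so p = 1.
Then q = 7 - 1 = 6.
(p, q) = (1, 6)


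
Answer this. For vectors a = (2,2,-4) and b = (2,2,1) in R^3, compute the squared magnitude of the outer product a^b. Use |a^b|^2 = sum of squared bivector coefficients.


a wedge b = (a1*b2 - a2*b1)*e12 + (a1*b3 - a3*b1)*e13 + (a2*b3 - a3*b2)*e23
e12 coeff: 2*2 - 2*2 = 4 - 4 = 0
e13 coeff: 2*1 - (-4)*2 = 2 - (-8) = 10
e23 coeff: 2*1 - (-4)*2 = 2 - (-8) = 10
|a wedge b|^2 = 0^2 + 10^2 + 10^2
= 0 + 100 + 100
= 200


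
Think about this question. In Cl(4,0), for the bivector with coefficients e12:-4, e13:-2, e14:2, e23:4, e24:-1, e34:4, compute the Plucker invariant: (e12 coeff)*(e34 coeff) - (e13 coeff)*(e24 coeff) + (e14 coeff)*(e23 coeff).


Plucker relation: af - be + cd
a*f = (-4)*4 = -16
b*e = (-2)*(-1) = 2
c*d = 2*4 = 8
af - be + cd = -16 - 2 + 8
= -10


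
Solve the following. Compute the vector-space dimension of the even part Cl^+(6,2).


Even subalgebra dimension = 2^(n-1)
n = 6 + 2 = 8
2^(8 - 1) = 2^7 = 128
Verification: sum of C(8,k) for even k = 1 + 28 + 70 + 28 + 1 = 128
Result = 128


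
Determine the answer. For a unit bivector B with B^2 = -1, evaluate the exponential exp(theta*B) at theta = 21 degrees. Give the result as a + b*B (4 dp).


For a unit bivector B with B^2 = -1, the exponential series gives
e^(theta*B) = cos(theta) + sin(theta)*B (the GA analogue of Euler's formula).
theta = 21 degrees = 0.366519 rad
cos(21 deg) = 0.9336
sin(21 deg) = 0.3584
exp(theta*B) = 0.9336 + 0.3584*B


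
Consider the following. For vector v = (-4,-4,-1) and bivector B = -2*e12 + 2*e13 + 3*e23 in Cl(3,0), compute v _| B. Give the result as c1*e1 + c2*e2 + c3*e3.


Left contraction v _| B = <vB>_1 (grade-1 part of the geometric product vB).
Using e1_|e12 = e2, e2_|e12 = -e1, e1_|e13 = e3, e3_|e13 = -e1, e2_|e23 = e3, e3_|e23 = -e2:
e1 coeff: -v2*b12 - v3*b13 = -(-4)*(-2) - (-1)*(2) = -6
e2 coeff: v1*b12 - v3*b23 = (-4)*(-2) - (-1)*(3) = 11
e3 coeff: v1*b13 + v2*b23 = (-4)*(2) + (-4)*(3) = -20
v _| B = -6*e1 + 11*e2 - 20*e3


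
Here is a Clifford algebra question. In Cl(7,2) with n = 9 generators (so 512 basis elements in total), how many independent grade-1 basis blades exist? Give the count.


Number of grade-k basis blades in Cl(p,q) with n = p + q is C(n, k).
n = 7 + 2 = 9
C(9, 1) = 9! / (1! * 8!)
= 362880 / (1 * 40320)
= 9


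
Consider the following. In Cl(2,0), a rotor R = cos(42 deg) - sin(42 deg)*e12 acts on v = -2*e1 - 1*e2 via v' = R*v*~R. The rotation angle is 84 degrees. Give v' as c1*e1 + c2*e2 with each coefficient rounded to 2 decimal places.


Rotor R = cos(42deg) - sin(42deg)*e12
Rotation angle theta = 2 * 42 = 84 degrees
v' = R*v*~R rotates v by theta.
cos(84deg) = 0.1045, sin(84deg) = 0.9945
v'_1 = -2*cos(84deg) - (-1)*sin(84deg)
= -2*0.1045 - (-1)*0.9945
= 0.79
v'_2 = -2*sin(84deg) + (-1)*cos(84deg)
= -2*0.9945 + (-1)*0.1045
= -2.09
v' = 0.79*e1 - 2.09*e2


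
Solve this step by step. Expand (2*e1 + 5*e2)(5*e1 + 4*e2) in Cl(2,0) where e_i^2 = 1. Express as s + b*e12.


Expand: (2*e1 + 5*e2)(5*e1 + 4*e2)
= 2*5*e1e1 + 2*4*e1e2 + 5*5*e2e1 + 5*4*e2e2
Using e1^2 = e2^2 = 1, e2e1 = -e1e2:
Scalar part s = 2*5 + 5*4 = 10 + 20 = 30
Bivector part b = 2*4 - 5*5 = 8 - 25 = -17
uv = 30 - 17*e12


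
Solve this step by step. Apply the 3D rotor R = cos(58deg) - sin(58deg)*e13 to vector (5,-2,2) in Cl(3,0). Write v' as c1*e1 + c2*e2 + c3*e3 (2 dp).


Rotor R = cos(58deg) - sin(58deg)*e13
Rotation angle theta = 2 * 58 = 116 degrees in the e13 plane (e1 -> e3).
The component perpendicular to the plane (e2) is invariant: v'_2 = v2 = -2.00
cos(116deg) = -0.4384, sin(116deg) = 0.8988
v'_1 = v1*cos(theta) - v3*sin(theta) = 5*(-0.4384) - 2*0.8988 = -3.99
v'_3 = v1*sin(theta) + v3*cos(theta) = 5*0.8988 + 2*(-0.4384) = 3.62
v' = -3.99*e1 - 2.00*e2 + 3.62*e3


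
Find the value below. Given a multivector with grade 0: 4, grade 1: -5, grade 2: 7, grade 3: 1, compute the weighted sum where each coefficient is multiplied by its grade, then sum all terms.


Grade-weighted sum = sum of grade_k * coefficient_k
0*4 = 0
1*(-5) = -5
2*7 = 14
3*1 = 3
Total = 0 + (-5) + 14 + 3 = 12


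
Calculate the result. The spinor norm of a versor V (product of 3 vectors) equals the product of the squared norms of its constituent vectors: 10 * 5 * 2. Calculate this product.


Spinor norm N(V) = |v1|^2 * |v2|^2 * ... * |v3|^2
= 10 * 5 * 2
Running product: 10, 50, 100
N(V) = 100


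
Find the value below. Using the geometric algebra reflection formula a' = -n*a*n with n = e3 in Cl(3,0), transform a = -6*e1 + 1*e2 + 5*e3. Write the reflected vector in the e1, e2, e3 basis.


Reflection formula: a' = -n*a*n, with n = e3 (unit vector, n^2 = 1).
For reflection through hyperplane perp to e3:
The component along e3 flips sign, others stay.
a = (-6, 1, 5)
a' = (-6, 1, -5)
a' = -6*e1 + 1*e2 - 5*e3


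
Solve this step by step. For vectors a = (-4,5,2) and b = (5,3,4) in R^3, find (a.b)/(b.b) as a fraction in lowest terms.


Projection coefficient = (a . b) / (b . b)
a . b = (-4)*5 + 5*3 + 2*4
= -20 + 15 + 8 = 3
b . b = 5^2 + 3^2 + 4^2
= 25 + 9 + 16 = 50
Coefficient = 3/50
In lowest terms: 3/50


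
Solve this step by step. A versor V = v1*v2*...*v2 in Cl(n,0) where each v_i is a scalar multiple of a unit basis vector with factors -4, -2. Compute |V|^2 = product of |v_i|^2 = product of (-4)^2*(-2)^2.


Each vector v_i has |v_i|^2 = s_i^2
Squared scales: (-4)^2 = 16, (-2)^2 = 4
|V|^2 = 16 * 4
= 64
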